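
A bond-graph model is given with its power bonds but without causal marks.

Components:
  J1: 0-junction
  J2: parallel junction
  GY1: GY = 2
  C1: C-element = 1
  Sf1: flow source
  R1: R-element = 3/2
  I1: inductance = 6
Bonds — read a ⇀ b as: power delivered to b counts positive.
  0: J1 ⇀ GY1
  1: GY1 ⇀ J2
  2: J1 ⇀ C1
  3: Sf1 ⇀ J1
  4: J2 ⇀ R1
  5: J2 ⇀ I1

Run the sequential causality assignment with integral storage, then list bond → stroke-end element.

#0 stroke→GY1
#1 stroke→GY1
#2 stroke→J1
#3 stroke→Sf1
#4 stroke→J2
#5 stroke→I1

β3 |Sf1  (Sf1: flow source, stroke at near end)
β2 |J1  (C1 outputs effort q/C1)
β0 |GY1  (common-e at J1 fixed by 2)
β1 |GY1  (GY GY1: same side as bond 0)
β5 |I1  (I1: I, integral causality)
β4 |J2  (J2: last free bond brings effort in)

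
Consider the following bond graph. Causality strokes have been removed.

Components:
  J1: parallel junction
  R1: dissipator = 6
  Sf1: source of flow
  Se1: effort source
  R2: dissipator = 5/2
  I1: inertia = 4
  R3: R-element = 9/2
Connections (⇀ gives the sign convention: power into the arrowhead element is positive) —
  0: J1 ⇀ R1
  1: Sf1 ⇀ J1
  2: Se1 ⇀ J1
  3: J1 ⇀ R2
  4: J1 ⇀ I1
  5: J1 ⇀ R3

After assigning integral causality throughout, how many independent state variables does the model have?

1  (I1 all integral)

#1 stroke→Sf1  (Sf1 fixes flow; stroke at Sf1)
#2 stroke→J1  (Se1 fixes effort; stroke away)
#0 stroke→R1  (0-jn J1 has e-setter on 2)
#3 stroke→R2  (J1 effort already set via bond 2)
#4 stroke→I1  (J1: bond 2 brought effort, rest push out)
#5 stroke→R3  (J1 effort already set via bond 2)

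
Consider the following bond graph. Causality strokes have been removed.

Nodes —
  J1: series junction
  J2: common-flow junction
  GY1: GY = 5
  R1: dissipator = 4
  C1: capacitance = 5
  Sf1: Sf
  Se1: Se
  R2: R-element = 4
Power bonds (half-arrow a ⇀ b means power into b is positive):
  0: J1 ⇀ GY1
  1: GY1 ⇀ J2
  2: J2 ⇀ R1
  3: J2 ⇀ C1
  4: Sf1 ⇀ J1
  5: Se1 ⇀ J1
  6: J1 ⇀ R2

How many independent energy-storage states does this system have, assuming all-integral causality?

#4 |Sf1  (source Sf1 imposes f)
#5 |J1  (Se1 fixes effort; stroke away)
#0 |J1  (J1: bond 4 brought flow, rest push out)
#6 |J1  (common-f at J1 fixed by 4)
#1 |J2  (GY GY1: same side as bond 0)
#3 |J2  (prefer integral on C1)
#2 |R1  (closing 1-jn rule on J2)

1  (C1 all integral)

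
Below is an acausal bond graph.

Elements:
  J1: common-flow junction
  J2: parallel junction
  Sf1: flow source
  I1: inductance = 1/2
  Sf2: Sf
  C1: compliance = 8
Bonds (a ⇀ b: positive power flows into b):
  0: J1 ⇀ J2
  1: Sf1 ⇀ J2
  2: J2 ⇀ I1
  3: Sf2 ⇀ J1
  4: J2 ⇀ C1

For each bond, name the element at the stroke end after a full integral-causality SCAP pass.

#0 stroke at J1
#1 stroke at Sf1
#2 stroke at I1
#3 stroke at Sf2
#4 stroke at J2

#1 →Sf1  (source Sf1 imposes f)
#3 →Sf2  (Sf2 fixes flow; stroke at Sf2)
#0 →J1  (J1 flow already set via bond 3)
#2 →I1  (I1: I, integral causality)
#4 →J2  (J2: last free bond brings effort in)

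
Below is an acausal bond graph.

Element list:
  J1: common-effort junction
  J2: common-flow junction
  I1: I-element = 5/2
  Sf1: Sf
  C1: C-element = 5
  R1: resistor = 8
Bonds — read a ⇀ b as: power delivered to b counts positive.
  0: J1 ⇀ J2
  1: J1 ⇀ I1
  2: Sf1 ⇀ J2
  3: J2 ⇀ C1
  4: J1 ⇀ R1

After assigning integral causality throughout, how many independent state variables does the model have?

2  (C1, I1 all integral)

#2 stroke at Sf1  (source Sf1 imposes f)
#0 stroke at J2  (common-f at J2 fixed by 2)
#3 stroke at J2  (1-jn J2 has f-setter on 2)
#1 stroke at I1  (I1 integral (f out))
#4 stroke at J1  (closing 0-jn rule on J1)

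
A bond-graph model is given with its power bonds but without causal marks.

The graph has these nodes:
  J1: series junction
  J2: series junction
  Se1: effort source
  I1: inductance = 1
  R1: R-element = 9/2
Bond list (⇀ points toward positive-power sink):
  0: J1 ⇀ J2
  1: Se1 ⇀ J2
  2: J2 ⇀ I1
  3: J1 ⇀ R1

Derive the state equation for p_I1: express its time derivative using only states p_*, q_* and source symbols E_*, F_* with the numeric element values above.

β1 →J2  (Se1 (Se) sets effort on bond)
β2 →I1  (I1: I, integral causality)
β0 →J2  (1-jn J2 has f-setter on 2)
β3 →J1  (common-f at J1 fixed by 0)

dp_I1/dt = E_Se1 - 9*p_I1/2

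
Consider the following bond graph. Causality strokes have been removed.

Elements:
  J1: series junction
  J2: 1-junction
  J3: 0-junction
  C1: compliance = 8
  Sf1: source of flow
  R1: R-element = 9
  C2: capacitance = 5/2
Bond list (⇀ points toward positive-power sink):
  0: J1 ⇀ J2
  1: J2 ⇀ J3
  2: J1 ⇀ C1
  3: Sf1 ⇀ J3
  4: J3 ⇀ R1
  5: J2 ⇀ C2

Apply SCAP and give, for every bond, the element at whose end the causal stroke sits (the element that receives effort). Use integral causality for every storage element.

bond 0 →J2
bond 1 →J3
bond 2 →J1
bond 3 →Sf1
bond 4 →R1
bond 5 →J2

bond 3 →Sf1  (source Sf1 imposes f)
bond 2 →J1  (C1 outputs effort q/C1)
bond 0 →J2  (J1 needs exactly one f-in)
bond 5 →J2  (C2 integral (e out))
bond 1 →J3  (closing 1-jn rule on J2)
bond 4 →R1  (J3 effort already set via bond 1)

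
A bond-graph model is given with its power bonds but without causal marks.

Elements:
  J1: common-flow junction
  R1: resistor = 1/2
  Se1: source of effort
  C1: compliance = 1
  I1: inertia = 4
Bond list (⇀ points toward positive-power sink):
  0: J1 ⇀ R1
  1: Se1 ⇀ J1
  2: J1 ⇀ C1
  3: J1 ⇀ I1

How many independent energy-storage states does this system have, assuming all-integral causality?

2  (C1, I1 all integral)

β1 stroke→J1  (source Se1 imposes e)
β2 stroke→J1  (prefer integral on C1)
β3 stroke→I1  (prefer integral on I1)
β0 stroke→J1  (J1: bond 3 brought flow, rest push out)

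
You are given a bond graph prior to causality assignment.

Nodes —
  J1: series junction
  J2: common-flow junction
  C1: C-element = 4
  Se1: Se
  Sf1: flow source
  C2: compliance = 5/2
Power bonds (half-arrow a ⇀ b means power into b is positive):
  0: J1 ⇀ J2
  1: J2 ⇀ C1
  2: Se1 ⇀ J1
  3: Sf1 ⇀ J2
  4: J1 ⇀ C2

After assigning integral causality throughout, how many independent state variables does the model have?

β2 stroke→J1  (source Se1 imposes e)
β3 stroke→Sf1  (source Sf1 imposes f)
β0 stroke→J2  (J2 flow already set via bond 3)
β1 stroke→J2  (1-jn J2 has f-setter on 3)
β4 stroke→J1  (J1: bond 0 brought flow, rest push out)

2  (C1, C2 all integral)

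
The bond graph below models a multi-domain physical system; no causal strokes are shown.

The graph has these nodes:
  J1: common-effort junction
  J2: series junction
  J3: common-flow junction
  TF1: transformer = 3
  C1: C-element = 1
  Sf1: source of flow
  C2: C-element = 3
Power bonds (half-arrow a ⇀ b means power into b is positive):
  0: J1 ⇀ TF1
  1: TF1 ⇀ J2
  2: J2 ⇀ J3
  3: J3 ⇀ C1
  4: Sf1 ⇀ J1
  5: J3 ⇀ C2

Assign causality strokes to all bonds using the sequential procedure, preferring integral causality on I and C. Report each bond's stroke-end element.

#0 →J1
#1 →TF1
#2 →J2
#3 →J3
#4 →Sf1
#5 →J3

b4 stroke→Sf1  (Sf1: flow source, stroke at near end)
b0 stroke→J1  (only one effort-in slot at J1)
b1 stroke→TF1  (through TF1, causality passes straight; one stroke at TF1)
b2 stroke→J2  (J2 flow already set via bond 1)
b3 stroke→J3  (J3: bond 2 brought flow, rest push out)
b5 stroke→J3  (J3: bond 2 brought flow, rest push out)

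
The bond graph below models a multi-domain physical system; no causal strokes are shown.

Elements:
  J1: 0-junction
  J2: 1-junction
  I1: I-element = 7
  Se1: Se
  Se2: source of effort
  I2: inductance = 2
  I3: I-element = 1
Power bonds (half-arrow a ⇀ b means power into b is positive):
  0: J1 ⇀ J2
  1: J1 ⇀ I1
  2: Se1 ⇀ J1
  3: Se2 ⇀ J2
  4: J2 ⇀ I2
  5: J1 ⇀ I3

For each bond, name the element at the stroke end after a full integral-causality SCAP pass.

b0 →J2
b1 →I1
b2 →J1
b3 →J2
b4 →I2
b5 →I3

bond 2 |J1  (Se1 fixes effort; stroke away)
bond 3 |J2  (Se2 (Se) sets effort on bond)
bond 0 |J2  (0-jn J1 has e-setter on 2)
bond 1 |I1  (J1 effort already set via bond 2)
bond 5 |I3  (0-jn J1 has e-setter on 2)
bond 4 |I2  (J2: last free bond brings flow in)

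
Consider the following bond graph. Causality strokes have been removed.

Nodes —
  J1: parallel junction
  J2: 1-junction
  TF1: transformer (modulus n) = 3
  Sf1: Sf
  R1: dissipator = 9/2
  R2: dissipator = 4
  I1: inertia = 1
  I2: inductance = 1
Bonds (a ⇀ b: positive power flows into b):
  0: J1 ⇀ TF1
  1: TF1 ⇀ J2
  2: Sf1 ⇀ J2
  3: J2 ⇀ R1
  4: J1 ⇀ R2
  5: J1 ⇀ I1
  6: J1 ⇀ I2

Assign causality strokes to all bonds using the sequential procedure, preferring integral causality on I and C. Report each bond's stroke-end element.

bond 2 stroke→Sf1  (Sf1 fixes flow; stroke at Sf1)
bond 1 stroke→J2  (J2: bond 2 brought flow, rest push out)
bond 3 stroke→J2  (1-jn J2 has f-setter on 2)
bond 0 stroke→TF1  (TF TF1: opposite of bond 1)
bond 5 stroke→I1  (I1: I, integral causality)
bond 6 stroke→I2  (I2 integral (f out))
bond 4 stroke→J1  (closing 0-jn rule on J1)

bond 0 stroke at TF1
bond 1 stroke at J2
bond 2 stroke at Sf1
bond 3 stroke at J2
bond 4 stroke at J1
bond 5 stroke at I1
bond 6 stroke at I2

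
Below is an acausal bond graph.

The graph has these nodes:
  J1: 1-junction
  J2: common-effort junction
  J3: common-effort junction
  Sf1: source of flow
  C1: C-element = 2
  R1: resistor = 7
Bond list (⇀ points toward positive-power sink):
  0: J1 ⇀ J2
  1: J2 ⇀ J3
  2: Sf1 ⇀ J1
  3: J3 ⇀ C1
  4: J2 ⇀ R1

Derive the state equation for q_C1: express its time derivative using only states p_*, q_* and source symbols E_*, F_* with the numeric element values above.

dq_C1/dt = F_Sf1 - q_C1/14

β2 stroke at Sf1  (Sf1 fixes flow; stroke at Sf1)
β0 stroke at J1  (common-f at J1 fixed by 2)
β3 stroke at J3  (prefer integral on C1)
β1 stroke at J2  (J3: bond 3 brought effort, rest push out)
β4 stroke at R1  (0-jn J2 has e-setter on 1)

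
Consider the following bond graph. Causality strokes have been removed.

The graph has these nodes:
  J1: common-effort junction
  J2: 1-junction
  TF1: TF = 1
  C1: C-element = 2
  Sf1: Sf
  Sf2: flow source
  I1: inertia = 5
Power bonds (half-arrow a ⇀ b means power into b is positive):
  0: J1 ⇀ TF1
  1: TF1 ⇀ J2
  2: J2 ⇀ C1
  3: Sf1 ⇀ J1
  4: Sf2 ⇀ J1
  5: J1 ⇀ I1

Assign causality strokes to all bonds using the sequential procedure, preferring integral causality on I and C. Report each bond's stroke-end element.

b3 |Sf1  (Sf1: flow source, stroke at near end)
b4 |Sf2  (Sf2: flow source, stroke at near end)
b2 |J2  (C1 integral (e out))
b1 |TF1  (J2 needs exactly one f-in)
b0 |J1  (TF1: transformer flips bond 1)
b5 |I1  (J1 effort already set via bond 0)

b0 |J1
b1 |TF1
b2 |J2
b3 |Sf1
b4 |Sf2
b5 |I1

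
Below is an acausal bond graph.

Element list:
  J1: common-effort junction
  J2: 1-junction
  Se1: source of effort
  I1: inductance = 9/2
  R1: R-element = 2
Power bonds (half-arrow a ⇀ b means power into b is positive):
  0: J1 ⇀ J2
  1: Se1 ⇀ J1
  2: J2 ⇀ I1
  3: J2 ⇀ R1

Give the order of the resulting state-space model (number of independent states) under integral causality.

bond 1 stroke→J1  (Se1 fixes effort; stroke away)
bond 0 stroke→J2  (0-jn J1 has e-setter on 1)
bond 2 stroke→I1  (prefer integral on I1)
bond 3 stroke→J2  (J2: bond 2 brought flow, rest push out)

1  (I1 all integral)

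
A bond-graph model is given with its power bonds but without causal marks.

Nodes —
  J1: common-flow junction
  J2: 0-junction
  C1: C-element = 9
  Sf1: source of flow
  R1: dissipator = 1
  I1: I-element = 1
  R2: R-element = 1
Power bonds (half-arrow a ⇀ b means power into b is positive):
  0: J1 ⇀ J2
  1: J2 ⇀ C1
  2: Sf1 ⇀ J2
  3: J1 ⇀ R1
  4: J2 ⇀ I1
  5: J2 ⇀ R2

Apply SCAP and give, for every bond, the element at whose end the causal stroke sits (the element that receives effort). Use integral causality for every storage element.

β0 →J1
β1 →J2
β2 →Sf1
β3 →R1
β4 →I1
β5 →R2

β2 stroke→Sf1  (Sf1 (Sf) sets flow on bond)
β1 stroke→J2  (prefer integral on C1)
β0 stroke→J1  (common-e at J2 fixed by 1)
β4 stroke→I1  (J2 effort already set via bond 1)
β5 stroke→R2  (J2 effort already set via bond 1)
β3 stroke→R1  (J1: last free bond brings flow in)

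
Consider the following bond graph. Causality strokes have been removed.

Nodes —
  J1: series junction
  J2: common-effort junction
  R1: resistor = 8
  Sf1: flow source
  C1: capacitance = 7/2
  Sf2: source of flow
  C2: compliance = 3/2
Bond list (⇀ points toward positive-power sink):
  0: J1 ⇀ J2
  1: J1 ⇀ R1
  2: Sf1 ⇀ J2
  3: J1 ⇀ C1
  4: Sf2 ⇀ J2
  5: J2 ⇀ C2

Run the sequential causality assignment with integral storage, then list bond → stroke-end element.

b2 →Sf1  (Sf1 (Sf) sets flow on bond)
b4 →Sf2  (Sf2 fixes flow; stroke at Sf2)
b3 →J1  (C1 outputs effort q/C1)
b5 →J2  (C2 outputs effort q/C2)
b0 →J1  (J2 effort already set via bond 5)
b1 →R1  (J1 needs exactly one f-in)

β0 stroke at J1
β1 stroke at R1
β2 stroke at Sf1
β3 stroke at J1
β4 stroke at Sf2
β5 stroke at J2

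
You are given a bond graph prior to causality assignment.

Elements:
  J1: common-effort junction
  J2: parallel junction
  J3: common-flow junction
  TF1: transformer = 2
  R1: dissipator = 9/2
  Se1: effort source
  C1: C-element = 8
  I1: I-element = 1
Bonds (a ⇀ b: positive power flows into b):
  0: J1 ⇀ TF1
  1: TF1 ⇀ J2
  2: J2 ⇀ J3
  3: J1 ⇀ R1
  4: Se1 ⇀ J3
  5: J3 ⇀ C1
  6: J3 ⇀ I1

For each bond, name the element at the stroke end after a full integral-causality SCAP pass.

β4 stroke→J3  (source Se1 imposes e)
β5 stroke→J3  (C1: C, integral causality)
β6 stroke→I1  (I1 outputs flow p/I1)
β2 stroke→J3  (J3: bond 6 brought flow, rest push out)
β1 stroke→J2  (closing 0-jn rule on J2)
β0 stroke→TF1  (TF1: transformer flips bond 1)
β3 stroke→J1  (J1: last free bond brings effort in)

bond 0 |TF1
bond 1 |J2
bond 2 |J3
bond 3 |J1
bond 4 |J3
bond 5 |J3
bond 6 |I1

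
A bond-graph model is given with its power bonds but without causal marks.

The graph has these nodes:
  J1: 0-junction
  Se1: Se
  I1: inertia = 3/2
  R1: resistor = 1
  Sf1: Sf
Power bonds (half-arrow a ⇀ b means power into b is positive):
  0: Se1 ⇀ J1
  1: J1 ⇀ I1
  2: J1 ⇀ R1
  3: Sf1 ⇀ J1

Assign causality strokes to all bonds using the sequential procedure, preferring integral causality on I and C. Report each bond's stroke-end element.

β0 stroke→J1  (Se1: effort source, stroke at far end)
β3 stroke→Sf1  (Sf1 fixes flow; stroke at Sf1)
β1 stroke→I1  (0-jn J1 has e-setter on 0)
β2 stroke→R1  (J1: bond 0 brought effort, rest push out)

#0 stroke at J1
#1 stroke at I1
#2 stroke at R1
#3 stroke at Sf1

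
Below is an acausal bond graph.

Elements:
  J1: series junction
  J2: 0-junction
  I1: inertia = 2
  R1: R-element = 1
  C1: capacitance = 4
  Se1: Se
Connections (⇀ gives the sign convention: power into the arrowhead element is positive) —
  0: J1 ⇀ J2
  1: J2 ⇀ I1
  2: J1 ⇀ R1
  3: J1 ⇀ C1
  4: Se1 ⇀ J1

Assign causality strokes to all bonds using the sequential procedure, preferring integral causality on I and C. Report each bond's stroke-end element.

β0 |J2
β1 |I1
β2 |J1
β3 |J1
β4 |J1

#4 stroke at J1  (Se1 (Se) sets effort on bond)
#1 stroke at I1  (prefer integral on I1)
#0 stroke at J2  (only one effort-in slot at J2)
#2 stroke at J1  (1-jn J1 has f-setter on 0)
#3 stroke at J1  (common-f at J1 fixed by 0)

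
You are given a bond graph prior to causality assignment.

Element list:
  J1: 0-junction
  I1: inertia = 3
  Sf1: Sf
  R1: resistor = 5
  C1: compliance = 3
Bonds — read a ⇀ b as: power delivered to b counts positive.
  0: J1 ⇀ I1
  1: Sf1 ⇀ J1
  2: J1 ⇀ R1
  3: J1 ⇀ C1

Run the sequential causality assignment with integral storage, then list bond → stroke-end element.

b1 stroke at Sf1  (source Sf1 imposes f)
b0 stroke at I1  (I1: I, integral causality)
b3 stroke at J1  (prefer integral on C1)
b2 stroke at R1  (0-jn J1 has e-setter on 3)

β0 |I1
β1 |Sf1
β2 |R1
β3 |J1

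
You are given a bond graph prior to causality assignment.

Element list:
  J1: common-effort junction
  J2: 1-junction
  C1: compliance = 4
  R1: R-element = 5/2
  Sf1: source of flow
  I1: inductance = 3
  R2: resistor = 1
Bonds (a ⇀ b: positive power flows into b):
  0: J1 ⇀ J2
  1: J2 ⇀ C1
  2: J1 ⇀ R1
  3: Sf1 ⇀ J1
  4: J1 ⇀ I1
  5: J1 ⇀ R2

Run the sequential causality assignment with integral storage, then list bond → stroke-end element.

β0 |J1
β1 |J2
β2 |R1
β3 |Sf1
β4 |I1
β5 |R2

bond 3 stroke at Sf1  (Sf1: flow source, stroke at near end)
bond 1 stroke at J2  (C1 outputs effort q/C1)
bond 0 stroke at J1  (closing 1-jn rule on J2)
bond 2 stroke at R1  (0-jn J1 has e-setter on 0)
bond 4 stroke at I1  (0-jn J1 has e-setter on 0)
bond 5 stroke at R2  (common-e at J1 fixed by 0)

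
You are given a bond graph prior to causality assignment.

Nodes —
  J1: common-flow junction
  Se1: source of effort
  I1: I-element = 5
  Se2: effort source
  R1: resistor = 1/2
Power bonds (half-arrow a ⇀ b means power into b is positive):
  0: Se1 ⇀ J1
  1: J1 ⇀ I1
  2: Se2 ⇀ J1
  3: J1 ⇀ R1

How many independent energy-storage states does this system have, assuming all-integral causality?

1  (I1 all integral)

bond 0 |J1  (Se1: effort source, stroke at far end)
bond 2 |J1  (source Se2 imposes e)
bond 1 |I1  (I1 outputs flow p/I1)
bond 3 |J1  (J1: bond 1 brought flow, rest push out)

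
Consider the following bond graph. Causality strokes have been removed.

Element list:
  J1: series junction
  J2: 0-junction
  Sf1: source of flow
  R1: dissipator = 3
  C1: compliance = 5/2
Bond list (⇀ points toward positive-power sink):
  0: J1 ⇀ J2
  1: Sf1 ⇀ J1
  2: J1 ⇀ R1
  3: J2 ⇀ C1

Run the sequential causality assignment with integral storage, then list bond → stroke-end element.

β1 stroke at Sf1  (Sf1 (Sf) sets flow on bond)
β0 stroke at J1  (1-jn J1 has f-setter on 1)
β2 stroke at J1  (common-f at J1 fixed by 1)
β3 stroke at J2  (only one effort-in slot at J2)

bond 0 |J1
bond 1 |Sf1
bond 2 |J1
bond 3 |J2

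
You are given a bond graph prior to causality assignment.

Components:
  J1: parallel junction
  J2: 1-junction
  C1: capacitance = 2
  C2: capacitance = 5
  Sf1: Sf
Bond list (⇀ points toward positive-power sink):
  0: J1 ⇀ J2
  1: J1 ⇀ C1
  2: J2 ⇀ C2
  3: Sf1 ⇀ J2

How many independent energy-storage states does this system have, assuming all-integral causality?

2  (C1, C2 all integral)

β3 stroke→Sf1  (Sf1: flow source, stroke at near end)
β0 stroke→J2  (1-jn J2 has f-setter on 3)
β2 stroke→J2  (common-f at J2 fixed by 3)
β1 stroke→J1  (only one effort-in slot at J1)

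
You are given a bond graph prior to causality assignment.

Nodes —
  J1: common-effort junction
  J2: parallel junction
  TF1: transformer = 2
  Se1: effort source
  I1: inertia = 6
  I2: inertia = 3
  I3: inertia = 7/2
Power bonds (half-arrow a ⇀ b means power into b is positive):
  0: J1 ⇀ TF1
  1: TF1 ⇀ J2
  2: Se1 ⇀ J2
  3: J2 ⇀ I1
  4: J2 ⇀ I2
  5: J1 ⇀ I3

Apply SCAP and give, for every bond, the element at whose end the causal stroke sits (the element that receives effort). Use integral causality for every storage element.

bond 2 stroke→J2  (Se1: effort source, stroke at far end)
bond 1 stroke→TF1  (common-e at J2 fixed by 2)
bond 3 stroke→I1  (0-jn J2 has e-setter on 2)
bond 4 stroke→I2  (J2 effort already set via bond 2)
bond 0 stroke→J1  (TF TF1: opposite of bond 1)
bond 5 stroke→I3  (common-e at J1 fixed by 0)

β0 →J1
β1 →TF1
β2 →J2
β3 →I1
β4 →I2
β5 →I3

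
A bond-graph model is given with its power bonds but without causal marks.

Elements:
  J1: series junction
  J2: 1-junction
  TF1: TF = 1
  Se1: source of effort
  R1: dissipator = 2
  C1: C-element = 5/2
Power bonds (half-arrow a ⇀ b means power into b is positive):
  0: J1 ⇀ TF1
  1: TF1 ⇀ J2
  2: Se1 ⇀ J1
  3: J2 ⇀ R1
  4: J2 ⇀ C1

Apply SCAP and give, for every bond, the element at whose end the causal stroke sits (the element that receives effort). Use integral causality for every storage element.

#0 |TF1
#1 |J2
#2 |J1
#3 |R1
#4 |J2

β2 →J1  (Se1 (Se) sets effort on bond)
β0 →TF1  (closing 1-jn rule on J1)
β1 →J2  (TF1 one-in-one-out from 0)
β4 →J2  (C1: C, integral causality)
β3 →R1  (closing 1-jn rule on J2)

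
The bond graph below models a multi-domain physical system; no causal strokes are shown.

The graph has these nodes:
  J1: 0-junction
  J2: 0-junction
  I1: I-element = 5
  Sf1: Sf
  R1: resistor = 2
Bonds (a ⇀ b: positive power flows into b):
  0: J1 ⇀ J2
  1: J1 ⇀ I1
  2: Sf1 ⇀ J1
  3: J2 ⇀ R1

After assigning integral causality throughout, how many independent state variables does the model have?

1  (I1 all integral)

#2 stroke→Sf1  (Sf1: flow source, stroke at near end)
#1 stroke→I1  (prefer integral on I1)
#0 stroke→J1  (only one effort-in slot at J1)
#3 stroke→J2  (only one effort-in slot at J2)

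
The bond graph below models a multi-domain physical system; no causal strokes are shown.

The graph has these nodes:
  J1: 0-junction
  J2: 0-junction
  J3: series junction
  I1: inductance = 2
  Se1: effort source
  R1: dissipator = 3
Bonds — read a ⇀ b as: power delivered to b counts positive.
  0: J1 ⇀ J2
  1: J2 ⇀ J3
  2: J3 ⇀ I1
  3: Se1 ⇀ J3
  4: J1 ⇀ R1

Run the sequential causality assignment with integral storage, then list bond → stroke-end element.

b0 stroke at J2
b1 stroke at J3
b2 stroke at I1
b3 stroke at J3
b4 stroke at J1

β3 |J3  (Se1: effort source, stroke at far end)
β2 |I1  (I1 integral (f out))
β1 |J3  (1-jn J3 has f-setter on 2)
β0 |J2  (only one effort-in slot at J2)
β4 |J1  (J1: last free bond brings effort in)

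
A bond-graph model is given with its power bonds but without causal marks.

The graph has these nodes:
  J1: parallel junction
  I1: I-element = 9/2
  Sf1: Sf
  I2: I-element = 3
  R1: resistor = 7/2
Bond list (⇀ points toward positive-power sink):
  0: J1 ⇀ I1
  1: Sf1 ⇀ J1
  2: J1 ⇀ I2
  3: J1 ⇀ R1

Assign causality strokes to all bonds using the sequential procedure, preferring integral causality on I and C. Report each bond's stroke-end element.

b1 stroke at Sf1  (Sf1: flow source, stroke at near end)
b0 stroke at I1  (I1 outputs flow p/I1)
b2 stroke at I2  (I2 integral (f out))
b3 stroke at J1  (closing 0-jn rule on J1)

b0 stroke at I1
b1 stroke at Sf1
b2 stroke at I2
b3 stroke at J1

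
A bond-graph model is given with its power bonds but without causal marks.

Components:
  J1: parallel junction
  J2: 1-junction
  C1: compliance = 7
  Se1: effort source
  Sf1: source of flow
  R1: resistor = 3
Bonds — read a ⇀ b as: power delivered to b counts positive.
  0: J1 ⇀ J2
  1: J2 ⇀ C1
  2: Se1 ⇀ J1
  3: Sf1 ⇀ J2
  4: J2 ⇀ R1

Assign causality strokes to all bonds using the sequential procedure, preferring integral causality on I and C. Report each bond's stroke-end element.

#2 →J1  (Se1: effort source, stroke at far end)
#3 →Sf1  (Sf1: flow source, stroke at near end)
#0 →J2  (0-jn J1 has e-setter on 2)
#1 →J2  (J2: bond 3 brought flow, rest push out)
#4 →J2  (J2: bond 3 brought flow, rest push out)

b0 |J2
b1 |J2
b2 |J1
b3 |Sf1
b4 |J2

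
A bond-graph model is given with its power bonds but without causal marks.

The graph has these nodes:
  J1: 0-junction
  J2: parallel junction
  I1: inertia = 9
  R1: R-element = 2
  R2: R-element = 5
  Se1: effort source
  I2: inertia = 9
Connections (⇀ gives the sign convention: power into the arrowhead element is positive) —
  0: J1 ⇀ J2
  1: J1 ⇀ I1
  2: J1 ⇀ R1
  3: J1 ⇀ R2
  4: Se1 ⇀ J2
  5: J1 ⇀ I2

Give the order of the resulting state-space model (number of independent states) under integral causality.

2  (I1, I2 all integral)

bond 4 stroke→J2  (Se1: effort source, stroke at far end)
bond 0 stroke→J1  (J2 effort already set via bond 4)
bond 1 stroke→I1  (J1: bond 0 brought effort, rest push out)
bond 2 stroke→R1  (0-jn J1 has e-setter on 0)
bond 3 stroke→R2  (common-e at J1 fixed by 0)
bond 5 stroke→I2  (common-e at J1 fixed by 0)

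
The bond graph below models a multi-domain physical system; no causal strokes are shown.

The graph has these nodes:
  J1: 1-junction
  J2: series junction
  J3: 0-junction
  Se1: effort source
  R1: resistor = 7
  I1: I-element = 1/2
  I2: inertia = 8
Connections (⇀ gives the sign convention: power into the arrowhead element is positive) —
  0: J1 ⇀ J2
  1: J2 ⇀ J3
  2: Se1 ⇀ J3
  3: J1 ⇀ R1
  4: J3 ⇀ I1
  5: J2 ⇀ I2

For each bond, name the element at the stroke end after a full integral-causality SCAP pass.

b2 stroke→J3  (Se1: effort source, stroke at far end)
b1 stroke→J2  (J3: bond 2 brought effort, rest push out)
b4 stroke→I1  (common-e at J3 fixed by 2)
b5 stroke→I2  (I2 integral (f out))
b0 stroke→J2  (J2 flow already set via bond 5)
b3 stroke→J1  (J1 flow already set via bond 0)

β0 →J2
β1 →J2
β2 →J3
β3 →J1
β4 →I1
β5 →I2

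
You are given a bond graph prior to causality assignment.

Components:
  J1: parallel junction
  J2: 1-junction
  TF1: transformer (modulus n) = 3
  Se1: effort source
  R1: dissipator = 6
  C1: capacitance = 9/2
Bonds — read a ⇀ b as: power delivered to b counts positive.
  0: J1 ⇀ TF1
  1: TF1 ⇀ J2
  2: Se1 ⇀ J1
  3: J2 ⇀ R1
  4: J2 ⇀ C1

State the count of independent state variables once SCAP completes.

1  (C1 all integral)

β2 →J1  (source Se1 imposes e)
β0 →TF1  (0-jn J1 has e-setter on 2)
β1 →J2  (through TF1, causality passes straight; one stroke at TF1)
β4 →J2  (C1: C, integral causality)
β3 →R1  (J2: last free bond brings flow in)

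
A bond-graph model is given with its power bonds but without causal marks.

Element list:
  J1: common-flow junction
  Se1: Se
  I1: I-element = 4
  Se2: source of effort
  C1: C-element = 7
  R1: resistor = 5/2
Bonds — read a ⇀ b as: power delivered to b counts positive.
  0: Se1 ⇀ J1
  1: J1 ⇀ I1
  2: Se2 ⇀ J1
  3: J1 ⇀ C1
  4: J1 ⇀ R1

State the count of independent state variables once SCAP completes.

#0 →J1  (Se1: effort source, stroke at far end)
#2 →J1  (Se2 (Se) sets effort on bond)
#1 →I1  (I1: I, integral causality)
#3 →J1  (J1 flow already set via bond 1)
#4 →J1  (J1: bond 1 brought flow, rest push out)

2  (C1, I1 all integral)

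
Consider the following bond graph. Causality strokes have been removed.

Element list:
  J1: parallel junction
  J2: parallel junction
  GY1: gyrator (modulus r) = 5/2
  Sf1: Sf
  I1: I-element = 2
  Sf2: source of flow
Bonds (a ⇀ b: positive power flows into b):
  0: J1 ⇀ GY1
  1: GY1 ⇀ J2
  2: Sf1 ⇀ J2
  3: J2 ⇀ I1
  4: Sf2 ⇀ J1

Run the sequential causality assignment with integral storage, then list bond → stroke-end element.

#0 stroke→J1
#1 stroke→J2
#2 stroke→Sf1
#3 stroke→I1
#4 stroke→Sf2

#2 stroke→Sf1  (Sf1 (Sf) sets flow on bond)
#4 stroke→Sf2  (Sf2 fixes flow; stroke at Sf2)
#0 stroke→J1  (J1 needs exactly one e-in)
#1 stroke→J2  (GY1 both-in/both-out from 0)
#3 stroke→I1  (0-jn J2 has e-setter on 1)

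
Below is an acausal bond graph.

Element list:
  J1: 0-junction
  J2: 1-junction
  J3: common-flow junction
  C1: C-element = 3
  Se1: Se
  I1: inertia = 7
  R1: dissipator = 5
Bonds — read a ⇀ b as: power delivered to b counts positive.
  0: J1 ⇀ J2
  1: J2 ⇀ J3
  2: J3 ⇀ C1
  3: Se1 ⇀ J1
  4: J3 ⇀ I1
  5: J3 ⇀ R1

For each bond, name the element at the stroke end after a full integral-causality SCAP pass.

bond 3 stroke→J1  (Se1 (Se) sets effort on bond)
bond 0 stroke→J2  (J1 effort already set via bond 3)
bond 1 stroke→J3  (J2: last free bond brings flow in)
bond 2 stroke→J3  (prefer integral on C1)
bond 4 stroke→I1  (I1 integral (f out))
bond 5 stroke→J3  (1-jn J3 has f-setter on 4)

b0 stroke at J2
b1 stroke at J3
b2 stroke at J3
b3 stroke at J1
b4 stroke at I1
b5 stroke at J3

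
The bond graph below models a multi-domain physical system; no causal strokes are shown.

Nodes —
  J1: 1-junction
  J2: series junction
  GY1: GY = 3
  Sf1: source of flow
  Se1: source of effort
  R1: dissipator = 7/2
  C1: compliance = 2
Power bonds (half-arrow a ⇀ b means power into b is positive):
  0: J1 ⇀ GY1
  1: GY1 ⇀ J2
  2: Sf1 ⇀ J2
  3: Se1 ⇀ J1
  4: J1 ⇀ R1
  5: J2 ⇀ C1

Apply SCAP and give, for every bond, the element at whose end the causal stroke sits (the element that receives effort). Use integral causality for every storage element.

β2 stroke→Sf1  (Sf1 fixes flow; stroke at Sf1)
β3 stroke→J1  (Se1 (Se) sets effort on bond)
β1 stroke→J2  (1-jn J2 has f-setter on 2)
β5 stroke→J2  (J2: bond 2 brought flow, rest push out)
β0 stroke→J1  (GY1 both-in/both-out from 1)
β4 stroke→R1  (J1 needs exactly one f-in)

bond 0 →J1
bond 1 →J2
bond 2 →Sf1
bond 3 →J1
bond 4 →R1
bond 5 →J2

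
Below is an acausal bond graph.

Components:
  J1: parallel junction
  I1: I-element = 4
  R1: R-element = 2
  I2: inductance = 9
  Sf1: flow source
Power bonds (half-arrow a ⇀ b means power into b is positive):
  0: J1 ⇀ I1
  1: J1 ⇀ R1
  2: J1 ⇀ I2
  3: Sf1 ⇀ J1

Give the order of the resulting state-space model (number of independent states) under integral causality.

2  (I1, I2 all integral)

β3 stroke→Sf1  (Sf1: flow source, stroke at near end)
β0 stroke→I1  (I1 integral (f out))
β2 stroke→I2  (prefer integral on I2)
β1 stroke→J1  (J1: last free bond brings effort in)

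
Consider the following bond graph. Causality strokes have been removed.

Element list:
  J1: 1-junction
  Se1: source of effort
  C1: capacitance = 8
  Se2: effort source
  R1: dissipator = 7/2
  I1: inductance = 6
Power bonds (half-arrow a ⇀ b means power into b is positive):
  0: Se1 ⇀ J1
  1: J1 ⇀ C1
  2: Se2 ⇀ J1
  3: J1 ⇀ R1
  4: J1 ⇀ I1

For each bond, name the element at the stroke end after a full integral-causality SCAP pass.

bond 0 |J1  (source Se1 imposes e)
bond 2 |J1  (Se2 fixes effort; stroke away)
bond 1 |J1  (prefer integral on C1)
bond 4 |I1  (I1 outputs flow p/I1)
bond 3 |J1  (1-jn J1 has f-setter on 4)

bond 0 →J1
bond 1 →J1
bond 2 →J1
bond 3 →J1
bond 4 →I1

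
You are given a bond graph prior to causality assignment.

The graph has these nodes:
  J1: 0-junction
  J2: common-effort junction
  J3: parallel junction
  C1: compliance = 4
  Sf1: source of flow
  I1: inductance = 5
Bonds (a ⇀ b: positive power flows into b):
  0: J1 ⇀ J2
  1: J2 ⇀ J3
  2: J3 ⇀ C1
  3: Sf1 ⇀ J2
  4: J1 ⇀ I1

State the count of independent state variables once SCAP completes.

b3 →Sf1  (Sf1 (Sf) sets flow on bond)
b2 →J3  (C1 integral (e out))
b1 →J2  (0-jn J3 has e-setter on 2)
b0 →J1  (J2: bond 1 brought effort, rest push out)
b4 →I1  (J1: bond 0 brought effort, rest push out)

2  (C1, I1 all integral)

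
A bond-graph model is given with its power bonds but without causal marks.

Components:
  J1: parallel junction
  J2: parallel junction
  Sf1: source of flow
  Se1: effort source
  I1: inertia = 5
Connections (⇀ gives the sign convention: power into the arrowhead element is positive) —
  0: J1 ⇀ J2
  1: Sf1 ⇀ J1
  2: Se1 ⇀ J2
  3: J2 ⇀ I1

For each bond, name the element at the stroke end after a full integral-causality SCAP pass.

b1 stroke→Sf1  (Sf1 (Sf) sets flow on bond)
b2 stroke→J2  (Se1 fixes effort; stroke away)
b0 stroke→J1  (J1 needs exactly one e-in)
b3 stroke→I1  (0-jn J2 has e-setter on 2)

β0 →J1
β1 →Sf1
β2 →J2
β3 →I1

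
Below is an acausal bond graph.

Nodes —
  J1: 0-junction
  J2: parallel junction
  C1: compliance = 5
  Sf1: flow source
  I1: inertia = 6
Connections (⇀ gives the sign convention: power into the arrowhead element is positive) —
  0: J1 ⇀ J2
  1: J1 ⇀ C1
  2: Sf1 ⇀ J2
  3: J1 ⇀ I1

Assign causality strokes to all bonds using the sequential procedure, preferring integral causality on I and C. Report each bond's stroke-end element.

bond 0 |J2
bond 1 |J1
bond 2 |Sf1
bond 3 |I1

bond 2 |Sf1  (Sf1 (Sf) sets flow on bond)
bond 0 |J2  (J2: last free bond brings effort in)
bond 1 |J1  (C1 outputs effort q/C1)
bond 3 |I1  (0-jn J1 has e-setter on 1)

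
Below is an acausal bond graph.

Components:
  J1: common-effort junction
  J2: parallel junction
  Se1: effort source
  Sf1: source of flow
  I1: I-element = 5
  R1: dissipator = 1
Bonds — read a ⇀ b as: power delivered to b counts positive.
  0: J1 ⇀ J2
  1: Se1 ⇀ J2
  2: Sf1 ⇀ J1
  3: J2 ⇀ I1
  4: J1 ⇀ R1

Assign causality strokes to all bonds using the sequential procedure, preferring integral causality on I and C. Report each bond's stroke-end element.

bond 1 stroke→J2  (Se1 (Se) sets effort on bond)
bond 2 stroke→Sf1  (Sf1 (Sf) sets flow on bond)
bond 0 stroke→J1  (0-jn J2 has e-setter on 1)
bond 3 stroke→I1  (J2: bond 1 brought effort, rest push out)
bond 4 stroke→R1  (J1: bond 0 brought effort, rest push out)

bond 0 stroke at J1
bond 1 stroke at J2
bond 2 stroke at Sf1
bond 3 stroke at I1
bond 4 stroke at R1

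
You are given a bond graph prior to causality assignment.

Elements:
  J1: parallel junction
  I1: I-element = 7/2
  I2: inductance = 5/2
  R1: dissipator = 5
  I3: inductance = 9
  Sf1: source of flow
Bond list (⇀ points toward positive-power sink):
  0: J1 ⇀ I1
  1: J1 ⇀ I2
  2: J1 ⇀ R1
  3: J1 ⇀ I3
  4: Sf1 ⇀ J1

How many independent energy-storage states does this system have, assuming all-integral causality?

bond 4 |Sf1  (Sf1 (Sf) sets flow on bond)
bond 0 |I1  (I1 outputs flow p/I1)
bond 1 |I2  (I2: I, integral causality)
bond 3 |I3  (I3 outputs flow p/I3)
bond 2 |J1  (closing 0-jn rule on J1)

3  (I1, I2, I3 all integral)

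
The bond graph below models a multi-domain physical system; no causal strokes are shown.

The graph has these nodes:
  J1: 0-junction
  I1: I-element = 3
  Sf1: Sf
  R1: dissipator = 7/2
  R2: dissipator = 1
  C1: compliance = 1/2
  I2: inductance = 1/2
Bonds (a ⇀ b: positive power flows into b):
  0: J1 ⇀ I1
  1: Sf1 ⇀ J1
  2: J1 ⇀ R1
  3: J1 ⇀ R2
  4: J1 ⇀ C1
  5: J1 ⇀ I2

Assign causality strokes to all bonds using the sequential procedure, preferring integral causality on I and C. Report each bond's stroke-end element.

β0 |I1
β1 |Sf1
β2 |R1
β3 |R2
β4 |J1
β5 |I2

b1 |Sf1  (Sf1: flow source, stroke at near end)
b0 |I1  (I1 outputs flow p/I1)
b4 |J1  (C1 integral (e out))
b2 |R1  (J1 effort already set via bond 4)
b3 |R2  (0-jn J1 has e-setter on 4)
b5 |I2  (common-e at J1 fixed by 4)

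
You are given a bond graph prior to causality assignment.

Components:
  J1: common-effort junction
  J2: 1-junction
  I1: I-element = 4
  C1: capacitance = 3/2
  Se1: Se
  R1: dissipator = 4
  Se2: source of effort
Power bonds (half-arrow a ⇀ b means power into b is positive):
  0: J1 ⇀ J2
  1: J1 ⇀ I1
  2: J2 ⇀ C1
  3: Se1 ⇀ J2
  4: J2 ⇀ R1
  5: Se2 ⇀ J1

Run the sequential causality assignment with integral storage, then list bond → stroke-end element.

bond 0 stroke at J2
bond 1 stroke at I1
bond 2 stroke at J2
bond 3 stroke at J2
bond 4 stroke at R1
bond 5 stroke at J1

b3 →J2  (Se1 fixes effort; stroke away)
b5 →J1  (source Se2 imposes e)
b0 →J2  (common-e at J1 fixed by 5)
b1 →I1  (0-jn J1 has e-setter on 5)
b2 →J2  (C1 integral (e out))
b4 →R1  (closing 1-jn rule on J2)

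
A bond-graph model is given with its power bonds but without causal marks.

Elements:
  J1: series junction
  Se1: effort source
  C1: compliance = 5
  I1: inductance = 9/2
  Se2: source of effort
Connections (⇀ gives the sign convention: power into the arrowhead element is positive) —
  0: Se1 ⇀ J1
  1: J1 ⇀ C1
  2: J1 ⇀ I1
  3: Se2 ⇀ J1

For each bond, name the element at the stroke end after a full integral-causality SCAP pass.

bond 0 →J1  (Se1 fixes effort; stroke away)
bond 3 →J1  (Se2: effort source, stroke at far end)
bond 1 →J1  (C1 integral (e out))
bond 2 →I1  (closing 1-jn rule on J1)

β0 stroke at J1
β1 stroke at J1
β2 stroke at I1
β3 stroke at J1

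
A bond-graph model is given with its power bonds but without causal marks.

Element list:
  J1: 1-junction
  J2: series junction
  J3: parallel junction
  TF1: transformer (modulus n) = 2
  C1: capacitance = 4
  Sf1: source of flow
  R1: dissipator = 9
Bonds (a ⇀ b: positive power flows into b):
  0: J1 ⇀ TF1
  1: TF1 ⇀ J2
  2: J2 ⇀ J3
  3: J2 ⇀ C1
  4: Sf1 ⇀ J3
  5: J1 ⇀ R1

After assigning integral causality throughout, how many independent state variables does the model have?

1  (C1 all integral)

bond 4 →Sf1  (Sf1 fixes flow; stroke at Sf1)
bond 2 →J3  (J3 needs exactly one e-in)
bond 1 →J2  (1-jn J2 has f-setter on 2)
bond 3 →J2  (common-f at J2 fixed by 2)
bond 0 →TF1  (TF1: transformer flips bond 1)
bond 5 →J1  (J1: bond 0 brought flow, rest push out)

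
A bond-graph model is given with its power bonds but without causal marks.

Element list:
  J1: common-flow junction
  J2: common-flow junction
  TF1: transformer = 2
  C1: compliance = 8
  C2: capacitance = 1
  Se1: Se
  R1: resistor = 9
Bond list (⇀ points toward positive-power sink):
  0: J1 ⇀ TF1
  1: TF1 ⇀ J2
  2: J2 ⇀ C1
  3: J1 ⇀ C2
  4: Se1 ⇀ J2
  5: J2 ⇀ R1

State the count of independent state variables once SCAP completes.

#4 →J2  (Se1 fixes effort; stroke away)
#2 →J2  (prefer integral on C1)
#3 →J1  (prefer integral on C2)
#0 →TF1  (closing 1-jn rule on J1)
#1 →J2  (TF1: transformer flips bond 0)
#5 →R1  (J2: last free bond brings flow in)

2  (C1, C2 all integral)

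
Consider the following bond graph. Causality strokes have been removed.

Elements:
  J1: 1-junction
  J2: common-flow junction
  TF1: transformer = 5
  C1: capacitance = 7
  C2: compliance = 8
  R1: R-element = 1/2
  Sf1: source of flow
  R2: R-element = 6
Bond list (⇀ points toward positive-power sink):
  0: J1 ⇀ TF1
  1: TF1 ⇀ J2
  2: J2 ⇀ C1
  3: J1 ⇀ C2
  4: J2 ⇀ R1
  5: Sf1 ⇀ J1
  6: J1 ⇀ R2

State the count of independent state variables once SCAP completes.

b5 →Sf1  (Sf1 fixes flow; stroke at Sf1)
b0 →J1  (common-f at J1 fixed by 5)
b3 →J1  (J1 flow already set via bond 5)
b6 →J1  (J1: bond 5 brought flow, rest push out)
b1 →TF1  (TF TF1: opposite of bond 0)
b2 →J2  (common-f at J2 fixed by 1)
b4 →J2  (1-jn J2 has f-setter on 1)

2  (C1, C2 all integral)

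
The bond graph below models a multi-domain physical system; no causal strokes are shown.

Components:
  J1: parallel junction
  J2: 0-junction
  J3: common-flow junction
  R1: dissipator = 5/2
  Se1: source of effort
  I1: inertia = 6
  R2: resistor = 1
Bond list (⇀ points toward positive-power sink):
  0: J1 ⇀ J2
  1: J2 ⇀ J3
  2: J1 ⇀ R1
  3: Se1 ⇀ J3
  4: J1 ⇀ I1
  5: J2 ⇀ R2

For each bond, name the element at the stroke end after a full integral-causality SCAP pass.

b0 stroke→J1
b1 stroke→J2
b2 stroke→R1
b3 stroke→J3
b4 stroke→I1
b5 stroke→R2

β3 stroke→J3  (Se1 fixes effort; stroke away)
β1 stroke→J2  (J3: last free bond brings flow in)
β0 stroke→J1  (J2 effort already set via bond 1)
β5 stroke→R2  (common-e at J2 fixed by 1)
β2 stroke→R1  (J1 effort already set via bond 0)
β4 stroke→I1  (common-e at J1 fixed by 0)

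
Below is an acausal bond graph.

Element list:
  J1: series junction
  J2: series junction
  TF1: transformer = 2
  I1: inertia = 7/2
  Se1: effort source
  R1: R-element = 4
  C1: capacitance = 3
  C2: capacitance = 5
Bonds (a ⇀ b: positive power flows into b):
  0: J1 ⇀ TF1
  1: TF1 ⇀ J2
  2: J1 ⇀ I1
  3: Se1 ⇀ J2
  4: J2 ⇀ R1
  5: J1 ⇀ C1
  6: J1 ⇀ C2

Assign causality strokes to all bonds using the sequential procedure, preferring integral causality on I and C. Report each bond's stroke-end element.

#3 →J2  (source Se1 imposes e)
#2 →I1  (I1 outputs flow p/I1)
#0 →J1  (J1: bond 2 brought flow, rest push out)
#5 →J1  (J1: bond 2 brought flow, rest push out)
#6 →J1  (J1: bond 2 brought flow, rest push out)
#1 →TF1  (TF1: transformer flips bond 0)
#4 →J2  (common-f at J2 fixed by 1)

#0 |J1
#1 |TF1
#2 |I1
#3 |J2
#4 |J2
#5 |J1
#6 |J1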